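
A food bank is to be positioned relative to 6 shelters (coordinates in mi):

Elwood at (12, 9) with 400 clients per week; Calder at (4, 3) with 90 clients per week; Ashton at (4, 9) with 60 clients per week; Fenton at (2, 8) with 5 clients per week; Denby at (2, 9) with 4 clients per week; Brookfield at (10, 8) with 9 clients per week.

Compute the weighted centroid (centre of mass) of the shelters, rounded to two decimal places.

The minimiser of Σwᵢ‖p−pᵢ‖² is the weighted centroid p* = (Σwᵢpᵢ)/(Σwᵢ).
Σwᵢ = 568.
Σwᵢxᵢ = 400·12 + 90·4 + 60·4 + 5·2 + 4·2 + 9·10 = 5508.
Σwᵢyᵢ = 400·9 + 90·3 + 60·9 + 5·8 + 4·9 + 9·8 = 4558.
x* = 5508/568 = 9.70, y* = 4558/568 = 8.02.

(9.70, 8.02)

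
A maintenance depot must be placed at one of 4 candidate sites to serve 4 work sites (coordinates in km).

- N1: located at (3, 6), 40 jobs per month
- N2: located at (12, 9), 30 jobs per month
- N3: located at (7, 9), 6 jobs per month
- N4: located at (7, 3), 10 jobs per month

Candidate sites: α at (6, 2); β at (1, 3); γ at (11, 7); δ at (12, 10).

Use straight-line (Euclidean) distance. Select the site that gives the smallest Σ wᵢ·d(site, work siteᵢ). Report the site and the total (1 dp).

γ, total 473.0 km

Total weighted distance at each candidate:
  α (6, 2): total = 533.2
  β (1, 3): total = 631.0
  γ (11, 7): total = 473.0
  δ (12, 10): total = 540.6
Minimum is at γ with total 473.0 km.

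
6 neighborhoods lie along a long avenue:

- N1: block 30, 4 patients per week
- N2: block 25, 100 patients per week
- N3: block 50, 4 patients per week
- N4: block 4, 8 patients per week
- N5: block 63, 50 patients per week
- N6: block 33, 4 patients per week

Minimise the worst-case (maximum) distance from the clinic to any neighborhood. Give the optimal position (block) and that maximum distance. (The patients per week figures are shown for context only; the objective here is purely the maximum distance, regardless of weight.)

location 33.5, max distance 29.5

The 1-center on a line is the midpoint of the two extreme points: leftmost at 4, rightmost at 63.
Optimal location = (4 + 63)/2 = 33.5; maximum distance = (63 − 4)/2 = 29.5.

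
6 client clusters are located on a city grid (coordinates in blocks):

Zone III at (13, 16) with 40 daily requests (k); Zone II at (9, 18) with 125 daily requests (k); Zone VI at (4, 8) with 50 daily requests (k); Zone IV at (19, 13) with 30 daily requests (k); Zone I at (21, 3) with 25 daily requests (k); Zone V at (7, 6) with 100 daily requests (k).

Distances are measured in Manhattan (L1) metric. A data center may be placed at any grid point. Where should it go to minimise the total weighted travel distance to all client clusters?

Manhattan distance separates: Σwᵢ(|x−xᵢ|+|y−yᵢ|) = Σwᵢ|x−xᵢ| + Σwᵢ|y−yᵢ|, so x and y are optimised independently as 1-D weighted medians.
Total weight W = 370; half = 185.
x-coordinate, sorted with cumulative weight:
  x=4 (Zone VI, w=50) cum 50
  x=7 (Zone V, w=100) cum 150
  x=9 (Zone II, w=125) cum 275  ← median
  x=13 (Zone III, w=40) cum 315
  x=19 (Zone IV, w=30) cum 345
  x=21 (Zone I, w=25) cum 370
⇒ x* = 9
y-coordinate, sorted with cumulative weight:
  y=3 (Zone I, w=25) cum 25
  y=6 (Zone V, w=100) cum 125
  y=8 (Zone VI, w=50) cum 175
  y=13 (Zone IV, w=30) cum 205  ← median
  y=16 (Zone III, w=40) cum 245
  y=18 (Zone II, w=125) cum 370
⇒ y* = 13

(9, 13)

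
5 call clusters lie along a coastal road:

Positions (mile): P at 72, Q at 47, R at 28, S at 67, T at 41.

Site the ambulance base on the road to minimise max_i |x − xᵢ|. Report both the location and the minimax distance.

The 1-center on a line is the midpoint of the two extreme points: leftmost at 28, rightmost at 72.
Optimal location = (28 + 72)/2 = 50; maximum distance = (72 − 28)/2 = 22.

location 50, max distance 22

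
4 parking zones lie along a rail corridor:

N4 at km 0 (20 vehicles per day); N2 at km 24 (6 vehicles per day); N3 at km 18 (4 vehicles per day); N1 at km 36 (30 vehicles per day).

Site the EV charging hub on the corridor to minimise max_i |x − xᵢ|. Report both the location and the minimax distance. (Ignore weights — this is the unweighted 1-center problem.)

The 1-center on a line is the midpoint of the two extreme points: leftmost at 0, rightmost at 36.
Optimal location = (0 + 36)/2 = 18; maximum distance = (36 − 0)/2 = 18.

location 18, max distance 18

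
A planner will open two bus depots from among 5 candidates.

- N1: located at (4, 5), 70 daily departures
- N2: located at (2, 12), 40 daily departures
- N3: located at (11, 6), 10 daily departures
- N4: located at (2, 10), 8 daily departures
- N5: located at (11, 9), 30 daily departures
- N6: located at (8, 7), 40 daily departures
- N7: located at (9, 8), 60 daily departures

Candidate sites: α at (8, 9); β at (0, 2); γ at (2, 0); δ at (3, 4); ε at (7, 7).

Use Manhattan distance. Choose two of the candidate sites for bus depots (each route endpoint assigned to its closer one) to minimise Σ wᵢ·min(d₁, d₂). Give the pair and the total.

Evaluate every pair (each demand assigned to the nearer of the two):
  {α, δ}: total = 906
  {δ, ε}: total = 1006
  {α, ε}: total = 1066
  {α, β}: total = 1256
  {α, γ}: total = 1256
  {β, ε}: total = 1264
  {γ, ε}: total = 1264
  {β, δ}: total = 1966
  {γ, δ}: total = 1966
  {β, γ}: total = 3160
Best pair: {α, δ} with total 906.

{α, δ}, total 906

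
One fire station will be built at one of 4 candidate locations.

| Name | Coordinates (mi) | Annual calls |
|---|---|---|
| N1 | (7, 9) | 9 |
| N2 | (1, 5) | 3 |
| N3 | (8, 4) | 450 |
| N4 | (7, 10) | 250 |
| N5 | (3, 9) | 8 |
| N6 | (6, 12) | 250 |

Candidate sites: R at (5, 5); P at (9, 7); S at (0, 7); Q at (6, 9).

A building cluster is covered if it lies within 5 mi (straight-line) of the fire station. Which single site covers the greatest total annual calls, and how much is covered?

Coverage radius r = 5 mi; a point is covered iff (Δx)²+(Δy)² ≤ 5² = 25.
  R (5, 5): covers {N1, N2, N3, N5} → 470
  P (9, 7): covers {N1, N3, N4} → 709
  S (0, 7): covers {N2, N5} → 11
  Q (6, 9): covers {N1, N4, N5, N6} → 517
Maximum coverage at P: 709 annual calls.

P, covering 709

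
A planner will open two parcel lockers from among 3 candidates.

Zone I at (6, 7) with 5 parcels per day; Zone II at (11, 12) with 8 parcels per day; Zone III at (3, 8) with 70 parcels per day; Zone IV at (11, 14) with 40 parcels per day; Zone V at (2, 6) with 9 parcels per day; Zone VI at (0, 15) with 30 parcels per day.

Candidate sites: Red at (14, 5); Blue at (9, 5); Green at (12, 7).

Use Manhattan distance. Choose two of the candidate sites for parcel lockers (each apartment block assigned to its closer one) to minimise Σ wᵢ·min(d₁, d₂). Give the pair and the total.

{Blue, Green}, total 1665

Evaluate every pair (each demand assigned to the nearer of the two):
  {Blue, Green}: total = 1665
  {Red, Green}: total = 1797
  {Red, Blue}: total = 1809
Best pair: {Blue, Green} with total 1665.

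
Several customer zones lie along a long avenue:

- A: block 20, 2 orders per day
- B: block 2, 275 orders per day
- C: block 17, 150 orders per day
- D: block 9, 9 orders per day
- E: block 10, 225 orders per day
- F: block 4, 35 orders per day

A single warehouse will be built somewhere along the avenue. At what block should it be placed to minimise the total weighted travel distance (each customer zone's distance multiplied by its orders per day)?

For a sum of weighted absolute distances on a line, the optimum is the weighted median (not the mean). Total weight W = 696; half-weight = 348.
Sort by position and accumulate weight:
  block 2 (B, w=275) → cum 275
  block 4 (F, w=35) → cum 310
  block 9 (D, w=9) → cum 319
  block 10 (E, w=225) → cum 544  ≥ 348 → median here
  block 17 (C, w=150) → cum 694
  block 20 (A, w=2) → cum 696
Optimal location: block 10.

x = 10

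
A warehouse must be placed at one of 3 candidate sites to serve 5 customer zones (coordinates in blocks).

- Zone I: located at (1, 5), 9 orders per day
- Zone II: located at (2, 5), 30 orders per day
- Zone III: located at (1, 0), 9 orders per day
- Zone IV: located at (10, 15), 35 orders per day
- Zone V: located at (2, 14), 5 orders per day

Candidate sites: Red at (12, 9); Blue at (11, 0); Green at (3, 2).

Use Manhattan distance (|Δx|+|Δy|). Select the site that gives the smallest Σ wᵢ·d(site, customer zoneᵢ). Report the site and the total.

Green, total 966 blocks

Total weighted distance at each candidate:
  Red (12, 9): total = 1090
  Blue (11, 0): total = 1320
  Green (3, 2): total = 966
Minimum is at Green with total 966 blocks.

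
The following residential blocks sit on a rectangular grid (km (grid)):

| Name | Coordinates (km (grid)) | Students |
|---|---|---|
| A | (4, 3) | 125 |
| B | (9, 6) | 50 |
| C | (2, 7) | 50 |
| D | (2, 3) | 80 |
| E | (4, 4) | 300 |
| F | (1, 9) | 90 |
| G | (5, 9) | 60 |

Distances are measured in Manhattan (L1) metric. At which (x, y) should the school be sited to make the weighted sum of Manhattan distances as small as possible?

(4, 4)

Manhattan distance separates: Σwᵢ(|x−xᵢ|+|y−yᵢ|) = Σwᵢ|x−xᵢ| + Σwᵢ|y−yᵢ|, so x and y are optimised independently as 1-D weighted medians.
Total weight W = 755; half = 377.5.
x-coordinate, sorted with cumulative weight:
  x=1 (F, w=90) cum 90
  x=2 (C, w=50) cum 140
  x=2 (D, w=80) cum 220
  x=4 (A, w=125) cum 345
  x=4 (E, w=300) cum 645  ← median
  x=5 (G, w=60) cum 705
  x=9 (B, w=50) cum 755
⇒ x* = 4
y-coordinate, sorted with cumulative weight:
  y=3 (A, w=125) cum 125
  y=3 (D, w=80) cum 205
  y=4 (E, w=300) cum 505  ← median
  y=6 (B, w=50) cum 555
  y=7 (C, w=50) cum 605
  y=9 (F, w=90) cum 695
  y=9 (G, w=60) cum 755
⇒ y* = 4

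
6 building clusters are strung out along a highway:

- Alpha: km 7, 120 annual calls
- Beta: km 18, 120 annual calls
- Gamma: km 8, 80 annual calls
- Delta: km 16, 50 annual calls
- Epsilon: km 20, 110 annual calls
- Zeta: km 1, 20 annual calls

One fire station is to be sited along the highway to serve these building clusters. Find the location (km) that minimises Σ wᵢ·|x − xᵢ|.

x = 16

For a sum of weighted absolute distances on a line, the optimum is the weighted median (not the mean). Total weight W = 500; half-weight = 250.
Sort by position and accumulate weight:
  km 1 (Zeta, w=20) → cum 20
  km 7 (Alpha, w=120) → cum 140
  km 8 (Gamma, w=80) → cum 220
  km 16 (Delta, w=50) → cum 270  ≥ 250 → median here
  km 18 (Beta, w=120) → cum 390
  km 20 (Epsilon, w=110) → cum 500
Optimal location: km 16.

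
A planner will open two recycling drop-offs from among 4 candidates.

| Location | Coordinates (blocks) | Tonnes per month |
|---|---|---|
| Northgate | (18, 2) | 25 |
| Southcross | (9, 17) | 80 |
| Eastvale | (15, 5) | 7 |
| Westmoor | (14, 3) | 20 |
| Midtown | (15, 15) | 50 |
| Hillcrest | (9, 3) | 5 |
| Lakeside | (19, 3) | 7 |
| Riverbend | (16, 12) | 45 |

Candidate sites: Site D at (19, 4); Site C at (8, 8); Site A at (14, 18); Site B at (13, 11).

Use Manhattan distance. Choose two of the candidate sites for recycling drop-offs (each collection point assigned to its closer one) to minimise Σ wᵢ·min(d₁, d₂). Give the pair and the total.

Evaluate every pair (each demand assigned to the nearer of the two):
  {Site D, Site A}: total = 1332
  {Site D, Site B}: total = 1572
  {Site A, Site B}: total = 1604
  {Site C, Site A}: total = 1872
  {Site C, Site B}: total = 1994
  {Site D, Site C}: total = 2262
Best pair: {Site D, Site A} with total 1332.

{Site D, Site A}, total 1332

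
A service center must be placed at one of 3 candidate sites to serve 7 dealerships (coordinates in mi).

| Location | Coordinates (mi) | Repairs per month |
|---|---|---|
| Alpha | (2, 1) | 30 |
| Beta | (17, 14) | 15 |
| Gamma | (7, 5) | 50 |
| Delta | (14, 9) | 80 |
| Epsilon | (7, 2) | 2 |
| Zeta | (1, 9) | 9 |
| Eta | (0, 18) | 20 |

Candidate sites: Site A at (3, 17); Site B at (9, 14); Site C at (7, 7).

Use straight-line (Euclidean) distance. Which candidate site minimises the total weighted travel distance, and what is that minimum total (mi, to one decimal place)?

Site C, total 1427.5 mi

Total weighted distance at each candidate:
  Site A (3, 17): total = 2584.8
  Site B (9, 14): total = 1895.8
  Site C (7, 7): total = 1427.5
Minimum is at Site C with total 1427.5 mi.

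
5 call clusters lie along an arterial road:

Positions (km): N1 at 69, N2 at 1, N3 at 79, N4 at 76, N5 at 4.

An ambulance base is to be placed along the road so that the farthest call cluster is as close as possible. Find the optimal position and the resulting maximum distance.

location 40, max distance 39

The 1-center on a line is the midpoint of the two extreme points: leftmost at 1, rightmost at 79.
Optimal location = (1 + 79)/2 = 40; maximum distance = (79 − 1)/2 = 39.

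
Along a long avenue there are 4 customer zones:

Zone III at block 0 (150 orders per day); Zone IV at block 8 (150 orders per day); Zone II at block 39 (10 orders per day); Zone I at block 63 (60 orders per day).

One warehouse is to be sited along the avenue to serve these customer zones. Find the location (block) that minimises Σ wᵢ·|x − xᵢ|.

x = 8

For a sum of weighted absolute distances on a line, the optimum is the weighted median (not the mean). Total weight W = 370; half-weight = 185.
Sort by position and accumulate weight:
  block 0 (Zone III, w=150) → cum 150
  block 8 (Zone IV, w=150) → cum 300  ≥ 185 → median here
  block 39 (Zone II, w=10) → cum 310
  block 63 (Zone I, w=60) → cum 370
Optimal location: block 8.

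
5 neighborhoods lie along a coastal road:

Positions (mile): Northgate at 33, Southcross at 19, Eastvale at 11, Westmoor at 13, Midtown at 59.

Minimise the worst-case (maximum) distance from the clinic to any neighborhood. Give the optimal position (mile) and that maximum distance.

The 1-center on a line is the midpoint of the two extreme points: leftmost at 11, rightmost at 59.
Optimal location = (11 + 59)/2 = 35; maximum distance = (59 − 11)/2 = 24.

location 35, max distance 24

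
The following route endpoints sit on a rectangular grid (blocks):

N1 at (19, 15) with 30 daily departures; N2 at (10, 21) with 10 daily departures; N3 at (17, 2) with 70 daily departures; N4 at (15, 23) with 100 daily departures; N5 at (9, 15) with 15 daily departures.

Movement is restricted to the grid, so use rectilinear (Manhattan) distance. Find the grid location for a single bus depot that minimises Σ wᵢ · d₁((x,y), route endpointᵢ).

(15, 15)

Manhattan distance separates: Σwᵢ(|x−xᵢ|+|y−yᵢ|) = Σwᵢ|x−xᵢ| + Σwᵢ|y−yᵢ|, so x and y are optimised independently as 1-D weighted medians.
Total weight W = 225; half = 112.5.
x-coordinate, sorted with cumulative weight:
  x=9 (N5, w=15) cum 15
  x=10 (N2, w=10) cum 25
  x=15 (N4, w=100) cum 125  ← median
  x=17 (N3, w=70) cum 195
  x=19 (N1, w=30) cum 225
⇒ x* = 15
y-coordinate, sorted with cumulative weight:
  y=2 (N3, w=70) cum 70
  y=15 (N1, w=30) cum 100
  y=15 (N5, w=15) cum 115  ← median
  y=21 (N2, w=10) cum 125
  y=23 (N4, w=100) cum 225
⇒ y* = 15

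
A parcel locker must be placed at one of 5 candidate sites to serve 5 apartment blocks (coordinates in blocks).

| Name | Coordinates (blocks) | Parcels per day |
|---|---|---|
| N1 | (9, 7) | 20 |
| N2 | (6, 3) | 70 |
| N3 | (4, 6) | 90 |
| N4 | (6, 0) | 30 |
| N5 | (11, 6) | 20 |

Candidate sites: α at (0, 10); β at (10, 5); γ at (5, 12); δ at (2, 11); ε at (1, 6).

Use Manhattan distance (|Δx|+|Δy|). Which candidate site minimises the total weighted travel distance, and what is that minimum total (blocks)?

β, total 1420 blocks

Total weighted distance at each candidate:
  α (0, 10): total = 2650
  β (10, 5): total = 1420
  γ (5, 12): total = 2140
  δ (2, 11): total = 2420
  ε (1, 6): total = 1540
Minimum is at β with total 1420 blocks.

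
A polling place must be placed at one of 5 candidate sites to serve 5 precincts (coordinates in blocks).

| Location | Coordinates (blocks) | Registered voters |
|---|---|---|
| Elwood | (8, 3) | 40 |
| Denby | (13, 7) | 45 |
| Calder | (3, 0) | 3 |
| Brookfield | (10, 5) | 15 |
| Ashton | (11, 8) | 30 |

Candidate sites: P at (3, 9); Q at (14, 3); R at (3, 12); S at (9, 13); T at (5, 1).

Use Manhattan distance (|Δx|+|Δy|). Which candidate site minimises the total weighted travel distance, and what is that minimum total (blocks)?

Q, total 837 blocks

Total weighted distance at each candidate:
  P (3, 9): total = 1442
  Q (14, 3): total = 837
  R (3, 12): total = 1841
  S (9, 13): total = 1292
  T (5, 1): total = 1364
Minimum is at Q with total 837 blocks.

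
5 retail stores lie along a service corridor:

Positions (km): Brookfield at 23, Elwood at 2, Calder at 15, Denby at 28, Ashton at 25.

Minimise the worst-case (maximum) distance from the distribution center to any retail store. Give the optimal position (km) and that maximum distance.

location 15, max distance 13

The 1-center on a line is the midpoint of the two extreme points: leftmost at 2, rightmost at 28.
Optimal location = (2 + 28)/2 = 15; maximum distance = (28 − 2)/2 = 13.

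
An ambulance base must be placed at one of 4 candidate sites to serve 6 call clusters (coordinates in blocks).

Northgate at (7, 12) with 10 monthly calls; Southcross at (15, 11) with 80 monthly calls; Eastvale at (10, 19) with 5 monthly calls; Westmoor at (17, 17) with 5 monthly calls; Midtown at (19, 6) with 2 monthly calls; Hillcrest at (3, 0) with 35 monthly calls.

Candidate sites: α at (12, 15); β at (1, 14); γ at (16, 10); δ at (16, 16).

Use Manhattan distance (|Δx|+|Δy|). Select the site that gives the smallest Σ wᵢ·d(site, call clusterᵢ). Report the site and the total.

γ, total 1204 blocks

Total weighted distance at each candidate:
  α (12, 15): total = 1577
  β (1, 14): total = 2217
  γ (16, 10): total = 1204
  δ (16, 16): total = 1706
Minimum is at γ with total 1204 blocks.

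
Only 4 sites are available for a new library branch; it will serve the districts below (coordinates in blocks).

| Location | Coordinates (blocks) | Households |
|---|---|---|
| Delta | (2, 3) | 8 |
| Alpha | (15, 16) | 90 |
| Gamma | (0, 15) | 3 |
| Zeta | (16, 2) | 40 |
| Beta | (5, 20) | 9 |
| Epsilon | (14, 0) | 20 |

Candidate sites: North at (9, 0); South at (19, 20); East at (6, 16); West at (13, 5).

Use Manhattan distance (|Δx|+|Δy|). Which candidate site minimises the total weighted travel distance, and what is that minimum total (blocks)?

West, total 1910 blocks

Total weighted distance at each candidate:
  North (9, 0): total = 2808
  South (19, 20): total = 2530
  East (6, 16): total = 2452
  West (13, 5): total = 1910
Minimum is at West with total 1910 blocks.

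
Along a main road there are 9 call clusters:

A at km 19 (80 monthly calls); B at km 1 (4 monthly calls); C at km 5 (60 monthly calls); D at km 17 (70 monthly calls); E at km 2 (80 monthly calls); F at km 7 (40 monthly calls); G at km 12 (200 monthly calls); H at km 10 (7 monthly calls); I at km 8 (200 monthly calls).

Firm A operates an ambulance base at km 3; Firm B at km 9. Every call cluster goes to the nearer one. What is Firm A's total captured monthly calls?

The indifferent point is the midpoint (3+9)/2 = 6; call clusters left of it (closer to Firm A at 3) go to Firm A, those right go to Firm B.
  B at 1 (w=4) → Firm A
  E at 2 (w=80) → Firm A
  C at 5 (w=60) → Firm A
  F at 7 (w=40) → Firm B
  I at 8 (w=200) → Firm B
  H at 10 (w=7) → Firm B
  G at 12 (w=200) → Firm B
  D at 17 (w=70) → Firm B
  A at 19 (w=80) → Firm B
Firm A captures 144; Firm B captures 597.

144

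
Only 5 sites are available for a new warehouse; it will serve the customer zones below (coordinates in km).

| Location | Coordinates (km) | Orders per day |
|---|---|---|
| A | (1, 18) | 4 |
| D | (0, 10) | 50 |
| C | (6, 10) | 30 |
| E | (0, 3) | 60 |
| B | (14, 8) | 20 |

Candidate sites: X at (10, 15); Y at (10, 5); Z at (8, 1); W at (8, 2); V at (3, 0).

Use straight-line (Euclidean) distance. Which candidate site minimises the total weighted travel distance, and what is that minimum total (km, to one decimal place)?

Total weighted distance at each candidate:
  X (10, 15): total = 1887.5
  Y (10, 5): total = 1526.2
  Z (8, 1): total = 1631.4
  W (8, 2): total = 1536.4
  V (3, 0): total = 1434.3
Minimum is at V with total 1434.3 km.

V, total 1434.3 km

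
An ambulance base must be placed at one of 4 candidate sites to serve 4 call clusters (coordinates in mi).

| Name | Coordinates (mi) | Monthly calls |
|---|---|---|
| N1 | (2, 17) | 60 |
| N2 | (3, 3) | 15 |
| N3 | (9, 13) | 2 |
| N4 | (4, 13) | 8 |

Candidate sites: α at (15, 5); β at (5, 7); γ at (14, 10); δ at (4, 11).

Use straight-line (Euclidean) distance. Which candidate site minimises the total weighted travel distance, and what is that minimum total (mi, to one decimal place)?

δ, total 527.2 mi

Total weighted distance at each candidate:
  α (15, 5): total = 1372.8
  β (5, 7): total = 756.6
  γ (14, 10): total = 1124.3
  δ (4, 11): total = 527.2
Minimum is at δ with total 527.2 mi.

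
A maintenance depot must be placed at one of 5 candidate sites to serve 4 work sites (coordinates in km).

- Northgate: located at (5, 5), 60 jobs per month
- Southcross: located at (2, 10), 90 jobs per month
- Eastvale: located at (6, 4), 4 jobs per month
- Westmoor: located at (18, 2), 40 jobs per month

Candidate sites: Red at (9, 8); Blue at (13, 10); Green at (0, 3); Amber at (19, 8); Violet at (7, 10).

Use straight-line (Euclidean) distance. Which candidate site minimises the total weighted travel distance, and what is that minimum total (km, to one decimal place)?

Total weighted distance at each candidate:
  Red (9, 8): total = 1407.9
  Blue (13, 10): total = 1970.3
  Green (0, 3): total = 1723.8
  Amber (19, 8): total = 2697.3
  Violet (7, 10): total = 1341.5
Minimum is at Violet with total 1341.5 km.

Violet, total 1341.5 km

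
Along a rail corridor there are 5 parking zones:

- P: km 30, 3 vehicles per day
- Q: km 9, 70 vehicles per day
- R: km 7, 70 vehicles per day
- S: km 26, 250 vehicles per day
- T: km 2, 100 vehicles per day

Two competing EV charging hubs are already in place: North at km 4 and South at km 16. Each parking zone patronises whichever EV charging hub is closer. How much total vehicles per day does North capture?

The indifferent point is the midpoint (4+16)/2 = 10; parking zones left of it (closer to North at 4) go to North, those right go to South.
  T at 2 (w=100) → North
  R at 7 (w=70) → North
  Q at 9 (w=70) → North
  S at 26 (w=250) → South
  P at 30 (w=3) → South
North captures 240; South captures 253.

240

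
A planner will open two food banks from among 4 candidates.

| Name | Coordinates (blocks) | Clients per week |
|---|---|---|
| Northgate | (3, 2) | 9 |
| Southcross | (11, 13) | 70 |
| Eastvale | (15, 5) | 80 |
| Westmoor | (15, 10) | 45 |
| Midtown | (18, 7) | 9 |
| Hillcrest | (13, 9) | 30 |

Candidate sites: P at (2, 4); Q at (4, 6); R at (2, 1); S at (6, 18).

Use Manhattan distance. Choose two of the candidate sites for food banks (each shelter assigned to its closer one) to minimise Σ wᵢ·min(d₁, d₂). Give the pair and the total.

{Q, S}, total 2875

Evaluate every pair (each demand assigned to the nearer of the two):
  {Q, S}: total = 2875
  {Q, R}: total = 3128
  {P, Q}: total = 3137
  {P, S}: total = 3263
  {R, S}: total = 3521
  {P, R}: total = 3904
Best pair: {Q, S} with total 2875.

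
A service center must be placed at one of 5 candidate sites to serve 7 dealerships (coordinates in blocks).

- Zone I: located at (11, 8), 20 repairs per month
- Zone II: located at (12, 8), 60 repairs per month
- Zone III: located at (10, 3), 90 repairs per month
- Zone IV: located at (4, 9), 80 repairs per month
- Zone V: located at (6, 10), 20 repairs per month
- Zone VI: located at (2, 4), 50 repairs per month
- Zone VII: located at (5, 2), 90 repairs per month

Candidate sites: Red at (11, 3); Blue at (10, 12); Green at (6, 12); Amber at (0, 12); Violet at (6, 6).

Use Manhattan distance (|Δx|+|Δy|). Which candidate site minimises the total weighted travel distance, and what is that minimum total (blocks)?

Total weighted distance at each candidate:
  Red (11, 3): total = 2960
  Blue (10, 12): total = 4260
  Green (6, 12): total = 3980
  Amber (0, 12): total = 5540
  Violet (6, 6): total = 2480
Minimum is at Violet with total 2480 blocks.

Violet, total 2480 blocks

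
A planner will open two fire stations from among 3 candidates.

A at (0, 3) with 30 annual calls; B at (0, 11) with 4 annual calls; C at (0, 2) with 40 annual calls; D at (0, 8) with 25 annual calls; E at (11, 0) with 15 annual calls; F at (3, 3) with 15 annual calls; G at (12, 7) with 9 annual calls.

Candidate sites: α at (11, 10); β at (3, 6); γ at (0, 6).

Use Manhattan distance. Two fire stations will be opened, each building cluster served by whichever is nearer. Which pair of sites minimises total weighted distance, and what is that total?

Evaluate every pair (each demand assigned to the nearer of the two):
  {α, γ}: total = 596
  {β, γ}: total = 665
  {α, β}: total = 848
Best pair: {α, γ} with total 596.

{α, γ}, total 596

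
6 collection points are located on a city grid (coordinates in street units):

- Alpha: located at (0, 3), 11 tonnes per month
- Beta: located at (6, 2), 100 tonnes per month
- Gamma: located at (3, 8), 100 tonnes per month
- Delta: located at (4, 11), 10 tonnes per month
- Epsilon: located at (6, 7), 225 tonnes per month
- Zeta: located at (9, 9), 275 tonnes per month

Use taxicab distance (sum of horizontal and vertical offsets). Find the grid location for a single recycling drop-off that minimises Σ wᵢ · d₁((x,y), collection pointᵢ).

(6, 8)

Manhattan distance separates: Σwᵢ(|x−xᵢ|+|y−yᵢ|) = Σwᵢ|x−xᵢ| + Σwᵢ|y−yᵢ|, so x and y are optimised independently as 1-D weighted medians.
Total weight W = 721; half = 360.5.
x-coordinate, sorted with cumulative weight:
  x=0 (Alpha, w=11) cum 11
  x=3 (Gamma, w=100) cum 111
  x=4 (Delta, w=10) cum 121
  x=6 (Beta, w=100) cum 221
  x=6 (Epsilon, w=225) cum 446  ← median
  x=9 (Zeta, w=275) cum 721
⇒ x* = 6
y-coordinate, sorted with cumulative weight:
  y=2 (Beta, w=100) cum 100
  y=3 (Alpha, w=11) cum 111
  y=7 (Epsilon, w=225) cum 336
  y=8 (Gamma, w=100) cum 436  ← median
  y=9 (Zeta, w=275) cum 711
  y=11 (Delta, w=10) cum 721
⇒ y* = 8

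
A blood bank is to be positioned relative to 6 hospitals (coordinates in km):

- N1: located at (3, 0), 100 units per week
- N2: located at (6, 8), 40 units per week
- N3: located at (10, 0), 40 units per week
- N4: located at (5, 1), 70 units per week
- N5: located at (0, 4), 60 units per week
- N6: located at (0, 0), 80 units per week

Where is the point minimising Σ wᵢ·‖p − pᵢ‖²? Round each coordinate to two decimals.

(3.31, 1.62)

The minimiser of Σwᵢ‖p−pᵢ‖² is the weighted centroid p* = (Σwᵢpᵢ)/(Σwᵢ).
Σwᵢ = 390.
Σwᵢxᵢ = 100·3 + 40·6 + 40·10 + 70·5 + 60·0 + 80·0 = 1290.
Σwᵢyᵢ = 100·0 + 40·8 + 40·0 + 70·1 + 60·4 + 80·0 = 630.
x* = 1290/390 = 3.31, y* = 630/390 = 1.62.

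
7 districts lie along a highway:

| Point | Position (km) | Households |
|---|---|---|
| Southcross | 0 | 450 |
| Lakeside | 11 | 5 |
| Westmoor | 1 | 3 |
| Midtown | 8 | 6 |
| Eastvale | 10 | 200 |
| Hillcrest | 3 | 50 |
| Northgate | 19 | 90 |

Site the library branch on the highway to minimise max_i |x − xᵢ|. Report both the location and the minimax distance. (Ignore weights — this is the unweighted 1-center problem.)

location 9.5, max distance 9.5

The 1-center on a line is the midpoint of the two extreme points: leftmost at 0, rightmost at 19.
Optimal location = (0 + 19)/2 = 9.5; maximum distance = (19 − 0)/2 = 9.5.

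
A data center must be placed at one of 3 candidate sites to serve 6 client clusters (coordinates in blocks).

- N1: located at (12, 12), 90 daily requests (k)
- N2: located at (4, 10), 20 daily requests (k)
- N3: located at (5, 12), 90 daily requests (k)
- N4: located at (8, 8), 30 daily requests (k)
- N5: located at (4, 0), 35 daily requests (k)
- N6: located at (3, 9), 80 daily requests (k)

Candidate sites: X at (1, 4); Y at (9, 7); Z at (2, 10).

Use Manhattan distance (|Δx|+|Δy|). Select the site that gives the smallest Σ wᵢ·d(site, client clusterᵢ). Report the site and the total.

Total weighted distance at each candidate:
  X (1, 4): total = 4105
  Y (9, 7): total = 2810
  Z (2, 10): total = 2390
Minimum is at Z with total 2390 blocks.

Z, total 2390 blocks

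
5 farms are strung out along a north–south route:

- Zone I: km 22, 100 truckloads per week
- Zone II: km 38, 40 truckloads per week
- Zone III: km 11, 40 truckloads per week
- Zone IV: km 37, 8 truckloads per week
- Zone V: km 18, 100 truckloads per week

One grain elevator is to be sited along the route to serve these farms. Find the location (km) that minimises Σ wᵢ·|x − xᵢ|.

For a sum of weighted absolute distances on a line, the optimum is the weighted median (not the mean). Total weight W = 288; half-weight = 144.
Sort by position and accumulate weight:
  km 11 (Zone III, w=40) → cum 40
  km 18 (Zone V, w=100) → cum 140
  km 22 (Zone I, w=100) → cum 240  ≥ 144 → median here
  km 37 (Zone IV, w=8) → cum 248
  km 38 (Zone II, w=40) → cum 288
Optimal location: km 22.

x = 22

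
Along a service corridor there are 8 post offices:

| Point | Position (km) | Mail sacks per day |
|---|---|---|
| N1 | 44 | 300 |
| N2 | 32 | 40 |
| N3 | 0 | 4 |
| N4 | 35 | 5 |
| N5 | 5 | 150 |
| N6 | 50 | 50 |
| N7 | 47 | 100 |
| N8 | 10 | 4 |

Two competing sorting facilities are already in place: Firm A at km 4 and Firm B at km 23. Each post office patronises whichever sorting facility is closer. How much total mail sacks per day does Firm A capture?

158

The indifferent point is the midpoint (4+23)/2 = 13.5; post offices left of it (closer to Firm A at 4) go to Firm A, those right go to Firm B.
  N3 at 0 (w=4) → Firm A
  N5 at 5 (w=150) → Firm A
  N8 at 10 (w=4) → Firm A
  N2 at 32 (w=40) → Firm B
  N4 at 35 (w=5) → Firm B
  N1 at 44 (w=300) → Firm B
  N7 at 47 (w=100) → Firm B
  N6 at 50 (w=50) → Firm B
Firm A captures 158; Firm B captures 495.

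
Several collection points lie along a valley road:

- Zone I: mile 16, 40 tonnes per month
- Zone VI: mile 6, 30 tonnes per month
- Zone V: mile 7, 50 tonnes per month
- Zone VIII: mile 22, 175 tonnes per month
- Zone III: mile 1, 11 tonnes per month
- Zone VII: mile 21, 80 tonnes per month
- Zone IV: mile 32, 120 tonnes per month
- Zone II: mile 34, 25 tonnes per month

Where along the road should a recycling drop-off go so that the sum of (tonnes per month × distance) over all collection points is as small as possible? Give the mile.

For a sum of weighted absolute distances on a line, the optimum is the weighted median (not the mean). Total weight W = 531; half-weight = 265.5.
Sort by position and accumulate weight:
  mile 1 (Zone III, w=11) → cum 11
  mile 6 (Zone VI, w=30) → cum 41
  mile 7 (Zone V, w=50) → cum 91
  mile 16 (Zone I, w=40) → cum 131
  mile 21 (Zone VII, w=80) → cum 211
  mile 22 (Zone VIII, w=175) → cum 386  ≥ 265.5 → median here
  mile 32 (Zone IV, w=120) → cum 506
  mile 34 (Zone II, w=25) → cum 531
Optimal location: mile 22.

x = 22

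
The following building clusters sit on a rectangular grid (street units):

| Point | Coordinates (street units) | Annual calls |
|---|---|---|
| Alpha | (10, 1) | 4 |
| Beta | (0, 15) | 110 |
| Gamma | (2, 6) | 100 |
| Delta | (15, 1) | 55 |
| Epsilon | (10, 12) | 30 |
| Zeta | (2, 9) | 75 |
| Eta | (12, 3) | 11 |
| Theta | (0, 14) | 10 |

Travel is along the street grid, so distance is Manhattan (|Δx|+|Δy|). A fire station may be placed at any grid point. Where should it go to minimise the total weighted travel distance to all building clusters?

Manhattan distance separates: Σwᵢ(|x−xᵢ|+|y−yᵢ|) = Σwᵢ|x−xᵢ| + Σwᵢ|y−yᵢ|, so x and y are optimised independently as 1-D weighted medians.
Total weight W = 395; half = 197.5.
x-coordinate, sorted with cumulative weight:
  x=0 (Beta, w=110) cum 110
  x=0 (Theta, w=10) cum 120
  x=2 (Gamma, w=100) cum 220  ← median
  x=2 (Zeta, w=75) cum 295
  x=10 (Alpha, w=4) cum 299
  x=10 (Epsilon, w=30) cum 329
  x=12 (Eta, w=11) cum 340
  x=15 (Delta, w=55) cum 395
⇒ x* = 2
y-coordinate, sorted with cumulative weight:
  y=1 (Alpha, w=4) cum 4
  y=1 (Delta, w=55) cum 59
  y=3 (Eta, w=11) cum 70
  y=6 (Gamma, w=100) cum 170
  y=9 (Zeta, w=75) cum 245  ← median
  y=12 (Epsilon, w=30) cum 275
  y=14 (Theta, w=10) cum 285
  y=15 (Beta, w=110) cum 395
⇒ y* = 9

(2, 9)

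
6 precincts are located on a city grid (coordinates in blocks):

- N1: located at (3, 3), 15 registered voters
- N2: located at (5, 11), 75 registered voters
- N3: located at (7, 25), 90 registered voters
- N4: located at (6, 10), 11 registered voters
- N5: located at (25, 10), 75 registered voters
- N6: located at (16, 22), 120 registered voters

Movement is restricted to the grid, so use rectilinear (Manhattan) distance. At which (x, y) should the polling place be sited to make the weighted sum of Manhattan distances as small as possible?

(16, 22)

Manhattan distance separates: Σwᵢ(|x−xᵢ|+|y−yᵢ|) = Σwᵢ|x−xᵢ| + Σwᵢ|y−yᵢ|, so x and y are optimised independently as 1-D weighted medians.
Total weight W = 386; half = 193.
x-coordinate, sorted with cumulative weight:
  x=3 (N1, w=15) cum 15
  x=5 (N2, w=75) cum 90
  x=6 (N4, w=11) cum 101
  x=7 (N3, w=90) cum 191
  x=16 (N6, w=120) cum 311  ← median
  x=25 (N5, w=75) cum 386
⇒ x* = 16
y-coordinate, sorted with cumulative weight:
  y=3 (N1, w=15) cum 15
  y=10 (N4, w=11) cum 26
  y=10 (N5, w=75) cum 101
  y=11 (N2, w=75) cum 176
  y=22 (N6, w=120) cum 296  ← median
  y=25 (N3, w=90) cum 386
⇒ y* = 22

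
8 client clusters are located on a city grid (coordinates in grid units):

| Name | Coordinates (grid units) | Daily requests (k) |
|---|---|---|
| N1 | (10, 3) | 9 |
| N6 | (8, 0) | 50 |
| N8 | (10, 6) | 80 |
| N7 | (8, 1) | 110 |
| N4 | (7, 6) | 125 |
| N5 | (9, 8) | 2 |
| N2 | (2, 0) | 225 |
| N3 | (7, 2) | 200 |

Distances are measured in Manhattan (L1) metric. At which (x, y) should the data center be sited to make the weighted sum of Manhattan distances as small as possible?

(7, 2)

Manhattan distance separates: Σwᵢ(|x−xᵢ|+|y−yᵢ|) = Σwᵢ|x−xᵢ| + Σwᵢ|y−yᵢ|, so x and y are optimised independently as 1-D weighted medians.
Total weight W = 801; half = 400.5.
x-coordinate, sorted with cumulative weight:
  x=2 (N2, w=225) cum 225
  x=7 (N4, w=125) cum 350
  x=7 (N3, w=200) cum 550  ← median
  x=8 (N6, w=50) cum 600
  x=8 (N7, w=110) cum 710
  x=9 (N5, w=2) cum 712
  x=10 (N1, w=9) cum 721
  x=10 (N8, w=80) cum 801
⇒ x* = 7
y-coordinate, sorted with cumulative weight:
  y=0 (N6, w=50) cum 50
  y=0 (N2, w=225) cum 275
  y=1 (N7, w=110) cum 385
  y=2 (N3, w=200) cum 585  ← median
  y=3 (N1, w=9) cum 594
  y=6 (N8, w=80) cum 674
  y=6 (N4, w=125) cum 799
  y=8 (N5, w=2) cum 801
⇒ y* = 2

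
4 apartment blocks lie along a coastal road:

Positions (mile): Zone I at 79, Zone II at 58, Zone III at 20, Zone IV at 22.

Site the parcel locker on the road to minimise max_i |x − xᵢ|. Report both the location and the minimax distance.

location 49.5, max distance 29.5

The 1-center on a line is the midpoint of the two extreme points: leftmost at 20, rightmost at 79.
Optimal location = (20 + 79)/2 = 49.5; maximum distance = (79 − 20)/2 = 29.5.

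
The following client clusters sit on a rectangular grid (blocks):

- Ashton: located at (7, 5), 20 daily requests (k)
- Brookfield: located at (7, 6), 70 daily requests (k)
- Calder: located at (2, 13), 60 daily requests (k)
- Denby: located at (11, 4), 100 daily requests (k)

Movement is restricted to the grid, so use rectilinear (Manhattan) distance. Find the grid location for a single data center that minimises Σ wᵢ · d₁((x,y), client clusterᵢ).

Manhattan distance separates: Σwᵢ(|x−xᵢ|+|y−yᵢ|) = Σwᵢ|x−xᵢ| + Σwᵢ|y−yᵢ|, so x and y are optimised independently as 1-D weighted medians.
Total weight W = 250; half = 125.
x-coordinate, sorted with cumulative weight:
  x=2 (Calder, w=60) cum 60
  x=7 (Ashton, w=20) cum 80
  x=7 (Brookfield, w=70) cum 150  ← median
  x=11 (Denby, w=100) cum 250
⇒ x* = 7
y-coordinate, sorted with cumulative weight:
  y=4 (Denby, w=100) cum 100
  y=5 (Ashton, w=20) cum 120
  y=6 (Brookfield, w=70) cum 190  ← median
  y=13 (Calder, w=60) cum 250
⇒ y* = 6

(7, 6)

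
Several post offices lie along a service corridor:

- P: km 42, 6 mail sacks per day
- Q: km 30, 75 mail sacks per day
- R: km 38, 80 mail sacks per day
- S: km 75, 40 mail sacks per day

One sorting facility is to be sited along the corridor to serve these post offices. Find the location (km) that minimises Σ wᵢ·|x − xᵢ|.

x = 38

For a sum of weighted absolute distances on a line, the optimum is the weighted median (not the mean). Total weight W = 201; half-weight = 100.5.
Sort by position and accumulate weight:
  km 30 (Q, w=75) → cum 75
  km 38 (R, w=80) → cum 155  ≥ 100.5 → median here
  km 42 (P, w=6) → cum 161
  km 75 (S, w=40) → cum 201
Optimal location: km 38.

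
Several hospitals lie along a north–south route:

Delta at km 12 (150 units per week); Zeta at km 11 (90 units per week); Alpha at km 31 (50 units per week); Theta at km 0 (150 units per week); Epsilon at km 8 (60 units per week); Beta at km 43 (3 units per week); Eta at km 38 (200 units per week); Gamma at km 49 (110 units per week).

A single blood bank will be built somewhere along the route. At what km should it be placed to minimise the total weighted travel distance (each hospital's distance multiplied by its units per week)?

x = 12

For a sum of weighted absolute distances on a line, the optimum is the weighted median (not the mean). Total weight W = 813; half-weight = 406.5.
Sort by position and accumulate weight:
  km 0 (Theta, w=150) → cum 150
  km 8 (Epsilon, w=60) → cum 210
  km 11 (Zeta, w=90) → cum 300
  km 12 (Delta, w=150) → cum 450  ≥ 406.5 → median here
  km 31 (Alpha, w=50) → cum 500
  km 38 (Eta, w=200) → cum 700
  km 43 (Beta, w=3) → cum 703
  km 49 (Gamma, w=110) → cum 813
Optimal location: km 12.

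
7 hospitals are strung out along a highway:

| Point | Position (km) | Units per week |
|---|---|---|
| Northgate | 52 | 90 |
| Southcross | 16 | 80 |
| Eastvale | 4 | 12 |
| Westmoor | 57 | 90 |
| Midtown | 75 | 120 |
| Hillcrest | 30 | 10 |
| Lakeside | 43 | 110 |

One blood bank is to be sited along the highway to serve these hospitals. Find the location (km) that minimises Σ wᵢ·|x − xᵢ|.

x = 52

For a sum of weighted absolute distances on a line, the optimum is the weighted median (not the mean). Total weight W = 512; half-weight = 256.
Sort by position and accumulate weight:
  km 4 (Eastvale, w=12) → cum 12
  km 16 (Southcross, w=80) → cum 92
  km 30 (Hillcrest, w=10) → cum 102
  km 43 (Lakeside, w=110) → cum 212
  km 52 (Northgate, w=90) → cum 302  ≥ 256 → median here
  km 57 (Westmoor, w=90) → cum 392
  km 75 (Midtown, w=120) → cum 512
Optimal location: km 52.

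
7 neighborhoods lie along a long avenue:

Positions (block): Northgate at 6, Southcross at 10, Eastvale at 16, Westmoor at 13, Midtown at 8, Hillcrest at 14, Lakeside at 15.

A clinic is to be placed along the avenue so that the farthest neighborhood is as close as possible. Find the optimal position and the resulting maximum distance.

The 1-center on a line is the midpoint of the two extreme points: leftmost at 6, rightmost at 16.
Optimal location = (6 + 16)/2 = 11; maximum distance = (16 − 6)/2 = 5.

location 11, max distance 5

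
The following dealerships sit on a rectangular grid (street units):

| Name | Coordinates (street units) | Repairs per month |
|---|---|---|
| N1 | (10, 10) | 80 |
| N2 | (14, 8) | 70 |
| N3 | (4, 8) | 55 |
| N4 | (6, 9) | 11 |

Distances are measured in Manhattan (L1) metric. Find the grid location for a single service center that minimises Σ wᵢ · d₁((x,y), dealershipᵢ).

Manhattan distance separates: Σwᵢ(|x−xᵢ|+|y−yᵢ|) = Σwᵢ|x−xᵢ| + Σwᵢ|y−yᵢ|, so x and y are optimised independently as 1-D weighted medians.
Total weight W = 216; half = 108.
x-coordinate, sorted with cumulative weight:
  x=4 (N3, w=55) cum 55
  x=6 (N4, w=11) cum 66
  x=10 (N1, w=80) cum 146  ← median
  x=14 (N2, w=70) cum 216
⇒ x* = 10
y-coordinate, sorted with cumulative weight:
  y=8 (N2, w=70) cum 70
  y=8 (N3, w=55) cum 125  ← median
  y=9 (N4, w=11) cum 136
  y=10 (N1, w=80) cum 216
⇒ y* = 8

(10, 8)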